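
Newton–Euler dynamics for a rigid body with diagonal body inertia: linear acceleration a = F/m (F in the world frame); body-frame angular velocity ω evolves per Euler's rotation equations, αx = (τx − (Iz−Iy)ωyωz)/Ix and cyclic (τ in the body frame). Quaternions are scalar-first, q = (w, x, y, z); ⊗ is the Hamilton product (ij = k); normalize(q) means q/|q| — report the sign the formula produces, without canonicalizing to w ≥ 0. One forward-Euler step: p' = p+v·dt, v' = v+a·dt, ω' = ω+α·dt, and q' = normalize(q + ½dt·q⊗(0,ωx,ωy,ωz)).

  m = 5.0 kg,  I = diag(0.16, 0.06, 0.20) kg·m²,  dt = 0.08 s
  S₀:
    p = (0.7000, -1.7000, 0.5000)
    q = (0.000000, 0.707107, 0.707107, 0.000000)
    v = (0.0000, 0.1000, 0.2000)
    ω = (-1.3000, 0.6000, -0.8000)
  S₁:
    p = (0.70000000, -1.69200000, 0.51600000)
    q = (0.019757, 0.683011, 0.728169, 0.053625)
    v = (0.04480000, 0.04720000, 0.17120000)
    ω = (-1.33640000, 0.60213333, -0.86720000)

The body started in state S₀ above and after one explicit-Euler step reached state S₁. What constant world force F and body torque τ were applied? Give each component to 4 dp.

F = (2.8000, -3.3000, -1.8000)
τ = (-0.1400, -0.0400, -0.0900)

Δv = v₁−v₀ = (0.04480000, -0.05280000, -0.02880000)
applied force F = (2.8000, -3.3000, -1.8000)
rate change Δω = (-0.03640000, 0.00213333, -0.06720000)
ω₀×(Iω₀) = (-0.0672, -0.0416, 0.0780)
applied torque τ = (-0.1400, -0.0400, -0.0900)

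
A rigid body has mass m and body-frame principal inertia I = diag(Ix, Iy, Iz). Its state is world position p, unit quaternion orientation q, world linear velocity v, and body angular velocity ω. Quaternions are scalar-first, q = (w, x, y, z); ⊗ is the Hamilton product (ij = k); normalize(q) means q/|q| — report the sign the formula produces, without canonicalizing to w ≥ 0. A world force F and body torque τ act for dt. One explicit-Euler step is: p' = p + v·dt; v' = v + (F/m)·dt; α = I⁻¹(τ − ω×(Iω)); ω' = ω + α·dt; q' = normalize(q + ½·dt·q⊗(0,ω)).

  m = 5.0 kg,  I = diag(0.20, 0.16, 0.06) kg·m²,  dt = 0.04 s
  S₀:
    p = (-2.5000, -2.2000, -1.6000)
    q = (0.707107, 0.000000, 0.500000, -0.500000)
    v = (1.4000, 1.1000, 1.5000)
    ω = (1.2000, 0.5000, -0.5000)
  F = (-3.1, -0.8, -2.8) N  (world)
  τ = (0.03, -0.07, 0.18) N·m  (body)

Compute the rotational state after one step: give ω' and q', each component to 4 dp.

(τ − ω×Iω)/I = (0.0250, 0.0875, 3.4000)
ω' = ω + α·dt = (1.2010, 0.5035, -0.3640)
Hamilton product q⊗(0,ω) = (-0.5000000, 0.8485284, -0.2464465, -0.9535535)
updated quaternion q' = (0.6968, 0.0170, 0.4949, -0.5189)

ω' = (1.2010, 0.5035, -0.3640)
q' = (0.6968, 0.0170, 0.4949, -0.5189)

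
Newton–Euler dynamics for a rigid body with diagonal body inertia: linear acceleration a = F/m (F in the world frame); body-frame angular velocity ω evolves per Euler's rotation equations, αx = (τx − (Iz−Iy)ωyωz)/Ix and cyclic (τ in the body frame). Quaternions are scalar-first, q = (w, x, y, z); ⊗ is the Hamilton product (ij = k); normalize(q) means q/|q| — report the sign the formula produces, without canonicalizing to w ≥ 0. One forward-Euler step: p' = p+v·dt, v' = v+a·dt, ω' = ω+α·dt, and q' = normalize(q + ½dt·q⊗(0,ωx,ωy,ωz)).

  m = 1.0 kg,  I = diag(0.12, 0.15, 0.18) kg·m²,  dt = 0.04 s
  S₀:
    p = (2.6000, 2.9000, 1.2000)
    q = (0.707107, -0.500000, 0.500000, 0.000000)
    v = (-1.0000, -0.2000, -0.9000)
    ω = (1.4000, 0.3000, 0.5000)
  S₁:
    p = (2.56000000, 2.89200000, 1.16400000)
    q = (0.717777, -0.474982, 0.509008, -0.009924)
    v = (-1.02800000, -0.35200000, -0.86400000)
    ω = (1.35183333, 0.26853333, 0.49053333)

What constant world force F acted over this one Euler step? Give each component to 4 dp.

F = (-0.7000, -3.8000, 0.9000)

v₁ − v₀ = (-0.02800000, -0.15200000, 0.03600000)
F = m·Δv/dt = (-0.7000, -3.8000, 0.9000)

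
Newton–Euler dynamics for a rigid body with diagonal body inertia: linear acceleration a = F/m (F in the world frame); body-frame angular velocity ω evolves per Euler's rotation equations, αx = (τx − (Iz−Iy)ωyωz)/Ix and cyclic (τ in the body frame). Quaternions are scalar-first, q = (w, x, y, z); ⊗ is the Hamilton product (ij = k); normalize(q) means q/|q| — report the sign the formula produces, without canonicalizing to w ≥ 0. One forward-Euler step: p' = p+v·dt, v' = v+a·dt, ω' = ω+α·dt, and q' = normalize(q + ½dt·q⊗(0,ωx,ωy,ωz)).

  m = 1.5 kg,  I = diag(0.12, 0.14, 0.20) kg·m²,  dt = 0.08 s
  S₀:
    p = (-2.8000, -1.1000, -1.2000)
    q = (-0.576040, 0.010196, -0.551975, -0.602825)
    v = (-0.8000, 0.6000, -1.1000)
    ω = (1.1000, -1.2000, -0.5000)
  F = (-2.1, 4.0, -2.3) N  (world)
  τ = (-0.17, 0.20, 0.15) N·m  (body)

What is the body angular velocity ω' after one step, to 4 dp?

ω' = (0.9627, -1.1109, -0.4294)

gyro term ω×Iω = (0.0360, 0.0440, -0.0264)
angular accel α = (-1.7167, 1.1143, 0.8820)
ω + α·dt = (0.9627, -1.1109, -0.4294)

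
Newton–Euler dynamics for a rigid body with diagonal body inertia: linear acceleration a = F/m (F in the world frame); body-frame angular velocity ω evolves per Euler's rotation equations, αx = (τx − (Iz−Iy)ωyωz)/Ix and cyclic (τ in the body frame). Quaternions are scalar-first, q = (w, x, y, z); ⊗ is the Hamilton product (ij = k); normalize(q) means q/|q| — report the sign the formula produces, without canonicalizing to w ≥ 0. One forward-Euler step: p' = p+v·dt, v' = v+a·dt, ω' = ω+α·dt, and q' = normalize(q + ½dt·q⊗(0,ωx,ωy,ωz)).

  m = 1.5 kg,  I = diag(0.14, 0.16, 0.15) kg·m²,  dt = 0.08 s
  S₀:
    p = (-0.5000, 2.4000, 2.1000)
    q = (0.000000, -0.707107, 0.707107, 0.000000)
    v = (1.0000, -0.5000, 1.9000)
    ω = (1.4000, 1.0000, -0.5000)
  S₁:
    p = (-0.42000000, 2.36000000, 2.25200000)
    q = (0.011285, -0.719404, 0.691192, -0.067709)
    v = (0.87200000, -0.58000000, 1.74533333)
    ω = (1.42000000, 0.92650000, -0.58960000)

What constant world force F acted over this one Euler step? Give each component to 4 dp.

v₁ − v₀ = (-0.12800000, -0.08000000, -0.15466667)
m·(v₁−v₀)/dt = (-2.4000, -1.5000, -2.9000)

F = (-2.4000, -1.5000, -2.9000)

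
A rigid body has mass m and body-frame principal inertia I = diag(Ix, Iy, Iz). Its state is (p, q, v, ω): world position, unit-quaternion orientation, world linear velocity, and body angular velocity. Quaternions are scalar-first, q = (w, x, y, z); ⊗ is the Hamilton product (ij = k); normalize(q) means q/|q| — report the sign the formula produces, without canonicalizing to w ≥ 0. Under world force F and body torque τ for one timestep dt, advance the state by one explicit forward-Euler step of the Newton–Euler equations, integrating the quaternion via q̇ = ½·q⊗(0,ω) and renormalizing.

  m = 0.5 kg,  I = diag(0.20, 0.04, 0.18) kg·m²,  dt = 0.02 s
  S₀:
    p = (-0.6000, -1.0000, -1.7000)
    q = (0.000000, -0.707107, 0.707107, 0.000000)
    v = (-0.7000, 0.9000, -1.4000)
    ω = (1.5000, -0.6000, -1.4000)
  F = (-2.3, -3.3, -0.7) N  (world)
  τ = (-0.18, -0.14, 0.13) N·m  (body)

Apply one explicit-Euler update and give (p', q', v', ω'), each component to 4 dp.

p' = (-0.6140, -0.9820, -1.7280)
q' = (0.0148, -0.7168, 0.6970, -0.0064)
v' = (-0.7920, 0.7680, -1.4280)
ω' = (1.4702, -0.6490, -1.4016)

a = F/m = (-4.6000, -6.6000, -1.4000)
new position p' = (-0.6140, -0.9820, -1.7280)
v' = v + a·dt = (-0.7920, 0.7680, -1.4280)
(τ − ω×Iω)/I = (-1.4880, -2.4500, -0.0778)
new body rate ω' = (1.4702, -0.6490, -1.4016)
2q̇ = q⊗(0,ω) = (1.4849247, -0.9899498, -0.9899498, -0.6363963)
q + ½dt·q⊗(0,ω), renormalized = (0.0148, -0.7168, 0.6970, -0.0064)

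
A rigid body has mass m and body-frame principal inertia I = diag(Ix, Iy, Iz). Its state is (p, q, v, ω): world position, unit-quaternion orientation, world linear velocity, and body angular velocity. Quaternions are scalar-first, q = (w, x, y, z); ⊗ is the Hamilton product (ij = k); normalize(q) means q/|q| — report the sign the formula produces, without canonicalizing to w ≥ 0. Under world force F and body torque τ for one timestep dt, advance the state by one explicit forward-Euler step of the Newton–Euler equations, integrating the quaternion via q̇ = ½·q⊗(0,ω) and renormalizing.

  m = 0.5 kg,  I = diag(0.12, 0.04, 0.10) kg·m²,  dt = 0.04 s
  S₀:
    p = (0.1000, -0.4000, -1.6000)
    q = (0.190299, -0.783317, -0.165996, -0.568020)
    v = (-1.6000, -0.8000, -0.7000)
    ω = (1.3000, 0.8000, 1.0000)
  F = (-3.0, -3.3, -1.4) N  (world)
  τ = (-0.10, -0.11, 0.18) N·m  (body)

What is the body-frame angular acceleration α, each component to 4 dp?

ω×(Iω) gyroscopic = (0.0480, 0.0260, -0.0832)
angular accel α = (-1.2333, -3.4000, 2.6320)

α = (-1.2333, -3.4000, 2.6320)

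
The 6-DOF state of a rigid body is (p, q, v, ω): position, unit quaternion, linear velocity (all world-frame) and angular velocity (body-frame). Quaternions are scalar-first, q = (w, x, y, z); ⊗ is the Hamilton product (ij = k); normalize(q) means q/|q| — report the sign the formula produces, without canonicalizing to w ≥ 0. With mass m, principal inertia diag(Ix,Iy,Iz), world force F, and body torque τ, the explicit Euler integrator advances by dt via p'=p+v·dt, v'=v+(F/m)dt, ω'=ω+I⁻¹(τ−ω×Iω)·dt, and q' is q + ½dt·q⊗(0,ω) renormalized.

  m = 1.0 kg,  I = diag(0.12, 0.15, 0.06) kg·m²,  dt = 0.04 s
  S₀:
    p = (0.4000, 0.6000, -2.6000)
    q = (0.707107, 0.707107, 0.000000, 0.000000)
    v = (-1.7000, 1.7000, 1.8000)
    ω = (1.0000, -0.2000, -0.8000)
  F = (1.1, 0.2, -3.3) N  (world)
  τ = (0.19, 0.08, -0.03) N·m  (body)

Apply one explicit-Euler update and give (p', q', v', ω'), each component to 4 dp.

p' = (0.3320, 0.6680, -2.5280)
q' = (0.6927, 0.7210, 0.0085, -0.0141)
v' = (-1.6560, 1.7080, 1.6680)
ω' = (1.0681, -0.1659, -0.8160)

ω×(Iω) gyroscopic = (-0.0144, -0.0480, -0.0060)
angular accel α = (1.7033, 0.8533, -0.4000)
ω + α·dt = (1.0681, -0.1659, -0.8160)
2q̇ = q⊗(0,ω) = (-0.7071070, 0.7071070, 0.4242642, -0.7071070)
q + ½dt·q⊗(0,ω), renormalized = (0.6927, 0.7210, 0.0085, -0.0141)
p + v·dt = (0.3320, 0.6680, -2.5280)
new velocity v' = (-1.6560, 1.7080, 1.6680)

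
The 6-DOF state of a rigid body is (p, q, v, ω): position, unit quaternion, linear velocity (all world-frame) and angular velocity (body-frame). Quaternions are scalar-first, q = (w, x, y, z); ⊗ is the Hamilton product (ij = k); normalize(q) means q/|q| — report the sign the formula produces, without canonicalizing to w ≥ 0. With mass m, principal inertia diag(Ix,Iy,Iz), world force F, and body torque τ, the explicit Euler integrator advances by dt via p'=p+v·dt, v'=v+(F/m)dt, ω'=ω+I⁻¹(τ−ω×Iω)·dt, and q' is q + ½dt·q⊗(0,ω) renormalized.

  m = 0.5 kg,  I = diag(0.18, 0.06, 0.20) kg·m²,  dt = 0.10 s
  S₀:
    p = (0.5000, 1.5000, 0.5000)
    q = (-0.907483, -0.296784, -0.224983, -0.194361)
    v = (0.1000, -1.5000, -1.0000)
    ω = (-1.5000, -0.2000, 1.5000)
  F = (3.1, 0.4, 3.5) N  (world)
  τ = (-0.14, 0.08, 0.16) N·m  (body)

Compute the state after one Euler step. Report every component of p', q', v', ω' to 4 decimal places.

p' = (0.5100, 1.3500, 0.4000)
q' = (-0.9123, -0.2461, -0.1781, -0.2748)
v' = (0.7200, -1.4200, -0.3000)
ω' = (-1.5544, -0.1417, 1.5980)

p + v·dt = (0.5100, 1.3500, 0.4000)
new velocity v' = (0.7200, -1.4200, -0.3000)
precession coupling ω×(Iω) = (-0.0420, 0.0450, -0.0360)
(τ − ω×Iω)/I = (-0.5444, 0.5833, 0.9800)
ω' = ω + α·dt = (-1.5544, -0.1417, 1.5980)
q⊗(0,ω) = (-0.1986311, 0.9848778, 0.9182141, -1.6393422)
updated quaternion q' = (-0.9123, -0.2461, -0.1781, -0.2748)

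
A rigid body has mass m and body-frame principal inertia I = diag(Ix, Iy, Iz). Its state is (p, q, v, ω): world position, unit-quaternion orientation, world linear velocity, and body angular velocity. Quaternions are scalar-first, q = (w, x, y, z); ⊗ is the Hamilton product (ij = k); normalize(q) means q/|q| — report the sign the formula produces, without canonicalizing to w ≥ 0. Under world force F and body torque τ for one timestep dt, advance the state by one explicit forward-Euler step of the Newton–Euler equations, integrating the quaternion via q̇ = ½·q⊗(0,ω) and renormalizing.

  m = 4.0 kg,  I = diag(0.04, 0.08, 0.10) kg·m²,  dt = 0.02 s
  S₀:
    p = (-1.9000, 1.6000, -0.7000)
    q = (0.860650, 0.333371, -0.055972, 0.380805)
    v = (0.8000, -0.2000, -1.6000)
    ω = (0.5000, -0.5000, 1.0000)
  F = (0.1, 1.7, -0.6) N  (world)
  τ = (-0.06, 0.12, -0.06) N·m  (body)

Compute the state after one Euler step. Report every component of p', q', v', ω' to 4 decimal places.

a = (0.0250, 0.4250, -0.1500)
p + v·dt = (-1.8840, 1.5960, -0.7320)
v + (F/m)dt = (0.8005, -0.1915, -1.6030)
ω×(Iω) gyroscopic = (-0.0100, -0.0300, -0.0100)
(τ − ω×Iω)/I = (-1.2500, 1.8750, -0.5000)
ω' = ω + α·dt = (0.4750, -0.4625, 0.9900)
q⊗(0,ω) = (-0.5754765, 0.5647555, -0.5732935, 0.7219505)
q + ½dt·q⊗(0,ω), renormalized = (0.8548, 0.3390, -0.0617, 0.3880)

p' = (-1.8840, 1.5960, -0.7320)
q' = (0.8548, 0.3390, -0.0617, 0.3880)
v' = (0.8005, -0.1915, -1.6030)
ω' = (0.4750, -0.4625, 0.9900)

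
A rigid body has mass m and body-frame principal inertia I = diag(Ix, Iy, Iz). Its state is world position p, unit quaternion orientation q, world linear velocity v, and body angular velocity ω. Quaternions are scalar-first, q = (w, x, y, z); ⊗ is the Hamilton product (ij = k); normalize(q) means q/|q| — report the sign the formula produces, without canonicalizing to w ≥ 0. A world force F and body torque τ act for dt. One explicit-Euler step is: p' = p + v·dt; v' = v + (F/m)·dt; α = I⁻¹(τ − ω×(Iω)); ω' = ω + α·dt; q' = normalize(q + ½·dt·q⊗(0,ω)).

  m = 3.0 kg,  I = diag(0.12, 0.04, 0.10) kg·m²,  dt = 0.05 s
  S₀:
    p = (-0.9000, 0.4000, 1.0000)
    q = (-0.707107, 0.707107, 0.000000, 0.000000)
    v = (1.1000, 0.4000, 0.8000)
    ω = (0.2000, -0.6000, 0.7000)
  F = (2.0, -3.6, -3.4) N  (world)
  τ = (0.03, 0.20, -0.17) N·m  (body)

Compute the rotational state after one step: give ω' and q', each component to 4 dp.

ω' = (0.2230, -0.3535, 0.6102)
q' = (-0.7104, 0.7034, -0.0018, -0.0230)

α = I⁻¹(τ − ω×Iω) = (0.4600, 4.9300, -1.7960)
ω' = ω + α·dt = (0.2230, -0.3535, 0.6102)
Hamilton product q⊗(0,ω) = (-0.1414214, -0.1414214, -0.0707107, -0.9192391)
q + ½dt·q⊗(0,ω), renormalized = (-0.7104, 0.7034, -0.0018, -0.0230)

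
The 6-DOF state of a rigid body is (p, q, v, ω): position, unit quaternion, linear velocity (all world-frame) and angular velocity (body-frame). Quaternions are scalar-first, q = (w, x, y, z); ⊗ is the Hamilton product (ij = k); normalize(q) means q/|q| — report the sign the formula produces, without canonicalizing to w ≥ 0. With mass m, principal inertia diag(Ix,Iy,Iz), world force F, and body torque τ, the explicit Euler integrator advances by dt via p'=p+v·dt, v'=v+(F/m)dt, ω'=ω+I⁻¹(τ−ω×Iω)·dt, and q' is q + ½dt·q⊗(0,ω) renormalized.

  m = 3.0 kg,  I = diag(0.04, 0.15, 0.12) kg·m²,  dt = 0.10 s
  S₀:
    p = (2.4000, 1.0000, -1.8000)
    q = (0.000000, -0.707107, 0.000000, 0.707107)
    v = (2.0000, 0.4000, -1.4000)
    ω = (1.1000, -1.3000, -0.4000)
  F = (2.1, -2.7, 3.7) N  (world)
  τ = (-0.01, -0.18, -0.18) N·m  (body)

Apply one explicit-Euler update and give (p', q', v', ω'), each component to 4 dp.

p' = (2.6000, 1.0400, -1.9400)
q' = (0.0528, -0.6586, 0.0247, 0.7502)
v' = (2.0700, 0.3100, -1.2767)
ω' = (1.1140, -1.4435, -0.4189)

a = F/m = (0.7000, -0.9000, 1.2333)
new position p' = (2.6000, 1.0400, -1.9400)
v' = v + a·dt = (2.0700, 0.3100, -1.2767)
precession coupling ω×(Iω) = (-0.0156, 0.0352, -0.1573)
α = I⁻¹(τ − ω×Iω) = (0.1400, -1.4347, -0.1892)
new body rate ω' = (1.1140, -1.4435, -0.4189)
Hamilton product q⊗(0,ω) = (1.0606605, 0.9192391, 0.4949749, 0.9192391)
q' = normalize(q + ½dt·q⊗(0,ω)) = (0.0528, -0.6586, 0.0247, 0.7502)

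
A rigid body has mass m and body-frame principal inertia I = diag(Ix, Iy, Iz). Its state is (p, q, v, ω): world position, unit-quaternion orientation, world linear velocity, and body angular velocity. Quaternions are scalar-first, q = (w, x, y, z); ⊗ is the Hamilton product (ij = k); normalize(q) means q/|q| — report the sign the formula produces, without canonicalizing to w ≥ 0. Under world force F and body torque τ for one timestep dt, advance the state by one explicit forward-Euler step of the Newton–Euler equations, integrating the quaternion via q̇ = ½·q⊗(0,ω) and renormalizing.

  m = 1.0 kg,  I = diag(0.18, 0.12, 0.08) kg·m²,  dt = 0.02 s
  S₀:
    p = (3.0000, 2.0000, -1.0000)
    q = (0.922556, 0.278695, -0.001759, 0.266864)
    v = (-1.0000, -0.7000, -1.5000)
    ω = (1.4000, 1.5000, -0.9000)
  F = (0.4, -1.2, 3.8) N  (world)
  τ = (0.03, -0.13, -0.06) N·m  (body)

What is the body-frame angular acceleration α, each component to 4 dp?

ω×(Iω) gyroscopic = (0.0540, -0.1260, -0.1260)
α = I⁻¹(τ − ω×Iω) = (-0.1333, -0.0333, 0.8250)

α = (-0.1333, -0.0333, 0.8250)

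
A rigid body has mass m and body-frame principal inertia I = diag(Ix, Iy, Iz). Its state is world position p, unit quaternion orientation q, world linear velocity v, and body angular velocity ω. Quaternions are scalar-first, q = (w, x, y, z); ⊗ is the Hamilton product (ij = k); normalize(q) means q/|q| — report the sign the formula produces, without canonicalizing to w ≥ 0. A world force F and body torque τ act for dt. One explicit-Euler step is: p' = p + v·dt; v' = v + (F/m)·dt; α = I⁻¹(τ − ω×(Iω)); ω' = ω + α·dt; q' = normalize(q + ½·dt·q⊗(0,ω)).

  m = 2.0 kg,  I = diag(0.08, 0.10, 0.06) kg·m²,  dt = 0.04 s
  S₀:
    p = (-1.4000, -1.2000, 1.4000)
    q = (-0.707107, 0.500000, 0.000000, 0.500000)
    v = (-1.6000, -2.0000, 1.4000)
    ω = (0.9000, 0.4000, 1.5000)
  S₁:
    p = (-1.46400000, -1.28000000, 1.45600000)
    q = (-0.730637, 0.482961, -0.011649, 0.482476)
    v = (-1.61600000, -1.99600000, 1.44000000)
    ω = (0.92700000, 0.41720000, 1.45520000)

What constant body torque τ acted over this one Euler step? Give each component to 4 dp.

rate change Δω = (0.02700000, 0.01720000, -0.04480000)
I·α + gyro = (0.0300, 0.0700, -0.0600)

τ = (0.0300, 0.0700, -0.0600)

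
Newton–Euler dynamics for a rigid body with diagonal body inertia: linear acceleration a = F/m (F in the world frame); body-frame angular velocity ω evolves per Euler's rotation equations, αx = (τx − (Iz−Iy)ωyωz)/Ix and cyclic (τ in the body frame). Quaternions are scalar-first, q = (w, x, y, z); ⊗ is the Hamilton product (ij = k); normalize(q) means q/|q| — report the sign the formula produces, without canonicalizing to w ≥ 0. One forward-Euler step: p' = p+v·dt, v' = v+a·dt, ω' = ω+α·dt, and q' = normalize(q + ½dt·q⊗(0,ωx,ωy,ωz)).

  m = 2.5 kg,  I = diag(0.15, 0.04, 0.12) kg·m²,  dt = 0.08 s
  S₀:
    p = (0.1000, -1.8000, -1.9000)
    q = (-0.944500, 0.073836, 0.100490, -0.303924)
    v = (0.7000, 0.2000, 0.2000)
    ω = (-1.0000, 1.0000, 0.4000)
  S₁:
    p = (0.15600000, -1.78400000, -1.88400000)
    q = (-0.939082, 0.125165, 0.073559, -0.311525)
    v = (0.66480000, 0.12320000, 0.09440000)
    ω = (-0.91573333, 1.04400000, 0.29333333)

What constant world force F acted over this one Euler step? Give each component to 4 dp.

F = (-1.1000, -2.4000, -3.3000)

Δv = v₁−v₀ = (-0.03520000, -0.07680000, -0.10560000)
applied force F = (-1.1000, -2.4000, -3.3000)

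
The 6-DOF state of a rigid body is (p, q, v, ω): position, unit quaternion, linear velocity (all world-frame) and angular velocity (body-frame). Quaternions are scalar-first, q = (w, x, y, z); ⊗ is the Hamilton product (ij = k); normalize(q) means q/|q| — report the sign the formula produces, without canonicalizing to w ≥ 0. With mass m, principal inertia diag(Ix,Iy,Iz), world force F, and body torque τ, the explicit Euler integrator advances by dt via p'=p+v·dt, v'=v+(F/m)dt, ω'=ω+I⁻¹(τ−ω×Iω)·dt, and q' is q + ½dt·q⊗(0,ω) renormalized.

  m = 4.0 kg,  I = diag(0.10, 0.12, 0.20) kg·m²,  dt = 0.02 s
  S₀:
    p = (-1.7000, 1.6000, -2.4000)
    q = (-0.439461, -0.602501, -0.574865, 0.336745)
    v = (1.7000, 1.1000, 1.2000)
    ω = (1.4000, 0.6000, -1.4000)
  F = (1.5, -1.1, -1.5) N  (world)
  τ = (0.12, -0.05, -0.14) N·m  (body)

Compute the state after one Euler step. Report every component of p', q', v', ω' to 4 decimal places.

p' = (-1.6660, 1.6220, -2.3760)
q' = (-0.4228, -0.6025, -0.5811, 0.3473)
v' = (1.7075, 1.0945, 1.1925)
ω' = (1.4374, 0.5590, -1.4157)

linear accel F/m = (0.3750, -0.2750, -0.3750)
p' = p + v·dt = (-1.6660, 1.6220, -2.3760)
new velocity v' = (1.7075, 1.0945, 1.1925)
angular accel α = (1.8720, -2.0500, -0.7840)
new body rate ω' = (1.4374, 0.5590, -1.4157)
2q̇ = q⊗(0,ω) = (1.6598634, -0.0124814, -0.6357350, 1.0585558)
q' = normalize(q + ½dt·q⊗(0,ω)) = (-0.4228, -0.6025, -0.5811, 0.3473)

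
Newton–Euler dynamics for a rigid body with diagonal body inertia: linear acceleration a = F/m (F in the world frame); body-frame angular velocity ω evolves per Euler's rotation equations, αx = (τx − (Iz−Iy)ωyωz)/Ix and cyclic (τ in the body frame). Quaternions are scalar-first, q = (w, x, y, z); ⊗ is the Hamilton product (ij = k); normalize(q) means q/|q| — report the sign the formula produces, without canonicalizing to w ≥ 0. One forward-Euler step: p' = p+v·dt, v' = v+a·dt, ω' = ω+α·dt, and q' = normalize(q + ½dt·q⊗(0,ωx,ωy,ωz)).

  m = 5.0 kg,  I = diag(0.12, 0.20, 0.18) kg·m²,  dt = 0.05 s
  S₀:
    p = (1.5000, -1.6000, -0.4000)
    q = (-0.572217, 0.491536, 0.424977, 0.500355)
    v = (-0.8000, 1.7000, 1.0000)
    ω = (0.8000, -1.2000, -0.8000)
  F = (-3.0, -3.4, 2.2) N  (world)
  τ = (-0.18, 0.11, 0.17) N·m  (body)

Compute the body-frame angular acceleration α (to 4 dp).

gyro term ω×Iω = (-0.0192, 0.0384, -0.0768)
angular accel α = (-1.3400, 0.3580, 1.3711)

α = (-1.3400, 0.3580, 1.3711)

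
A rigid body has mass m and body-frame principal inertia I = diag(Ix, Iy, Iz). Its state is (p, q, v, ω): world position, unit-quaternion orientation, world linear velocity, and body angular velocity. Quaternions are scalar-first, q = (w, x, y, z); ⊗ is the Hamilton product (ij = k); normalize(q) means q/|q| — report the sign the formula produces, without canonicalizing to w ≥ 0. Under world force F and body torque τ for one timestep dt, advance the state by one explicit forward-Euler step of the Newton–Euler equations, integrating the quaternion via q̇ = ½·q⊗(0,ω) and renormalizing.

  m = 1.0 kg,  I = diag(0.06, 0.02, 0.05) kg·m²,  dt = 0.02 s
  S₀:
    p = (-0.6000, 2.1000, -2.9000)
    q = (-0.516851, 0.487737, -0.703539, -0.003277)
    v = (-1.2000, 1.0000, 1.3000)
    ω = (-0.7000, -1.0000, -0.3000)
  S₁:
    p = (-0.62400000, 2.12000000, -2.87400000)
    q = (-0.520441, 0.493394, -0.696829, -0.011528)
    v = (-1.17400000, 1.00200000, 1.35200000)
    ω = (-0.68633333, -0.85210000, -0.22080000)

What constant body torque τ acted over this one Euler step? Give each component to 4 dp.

ω₁ − ω₀ = (0.01366667, 0.14790000, 0.07920000)
gyro term ω₀×Iω₀ = (0.0090, 0.0021, -0.0280)
τ = I·(Δω/dt) + ω₀×(Iω₀) = (0.0500, 0.1500, 0.1700)

τ = (0.0500, 0.1500, 0.1700)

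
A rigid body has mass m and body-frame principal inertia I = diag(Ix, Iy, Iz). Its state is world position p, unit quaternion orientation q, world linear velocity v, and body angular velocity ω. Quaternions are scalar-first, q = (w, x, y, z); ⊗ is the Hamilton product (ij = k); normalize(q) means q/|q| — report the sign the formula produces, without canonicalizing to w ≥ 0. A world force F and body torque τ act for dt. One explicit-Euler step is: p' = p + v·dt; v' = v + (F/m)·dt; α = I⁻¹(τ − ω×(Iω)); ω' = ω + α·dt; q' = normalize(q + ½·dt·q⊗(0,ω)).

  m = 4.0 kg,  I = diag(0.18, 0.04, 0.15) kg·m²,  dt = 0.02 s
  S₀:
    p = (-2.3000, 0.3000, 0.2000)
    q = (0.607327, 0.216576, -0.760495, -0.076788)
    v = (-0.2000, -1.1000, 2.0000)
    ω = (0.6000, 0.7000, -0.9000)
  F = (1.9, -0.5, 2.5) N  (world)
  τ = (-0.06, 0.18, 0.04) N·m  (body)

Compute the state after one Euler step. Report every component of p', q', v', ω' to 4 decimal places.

ω×(Iω) gyroscopic = (-0.0693, -0.0162, -0.0588)
angular accel α = (0.0517, 4.9050, 0.6587)
ω' = ω + α·dt = (0.6010, 0.7981, -0.8868)
2q̇ = q⊗(0,ω) = (0.3332917, 1.1025933, 0.5739745, 0.0613059)
updated quaternion q' = (0.6106, 0.2276, -0.7547, -0.0762)
a = F/m = (0.4750, -0.1250, 0.6250)
p' = p + v·dt = (-2.3040, 0.2780, 0.2400)
v + (F/m)dt = (-0.1905, -1.1025, 2.0125)

p' = (-2.3040, 0.2780, 0.2400)
q' = (0.6106, 0.2276, -0.7547, -0.0762)
v' = (-0.1905, -1.1025, 2.0125)
ω' = (0.6010, 0.7981, -0.8868)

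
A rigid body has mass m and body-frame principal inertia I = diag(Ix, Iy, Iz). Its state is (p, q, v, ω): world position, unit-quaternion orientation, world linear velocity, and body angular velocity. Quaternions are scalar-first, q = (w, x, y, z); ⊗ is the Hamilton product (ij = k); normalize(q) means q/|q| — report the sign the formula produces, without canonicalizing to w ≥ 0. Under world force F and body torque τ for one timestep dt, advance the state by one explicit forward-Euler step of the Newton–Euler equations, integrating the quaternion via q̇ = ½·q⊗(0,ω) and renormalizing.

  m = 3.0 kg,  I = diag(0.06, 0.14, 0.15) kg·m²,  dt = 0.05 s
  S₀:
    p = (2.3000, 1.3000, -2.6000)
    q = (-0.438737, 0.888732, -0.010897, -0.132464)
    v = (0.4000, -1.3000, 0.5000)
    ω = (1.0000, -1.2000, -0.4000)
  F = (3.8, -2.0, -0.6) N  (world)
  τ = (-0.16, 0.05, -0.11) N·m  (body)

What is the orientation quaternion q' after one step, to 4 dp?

q' = (-0.4622, 0.8732, 0.0078, -0.1543)

Hamilton product q⊗(0,ω) = (-0.9547940, -0.5933350, 0.7495132, -0.8800866)
updated quaternion q' = (-0.4622, 0.8732, 0.0078, -0.1543)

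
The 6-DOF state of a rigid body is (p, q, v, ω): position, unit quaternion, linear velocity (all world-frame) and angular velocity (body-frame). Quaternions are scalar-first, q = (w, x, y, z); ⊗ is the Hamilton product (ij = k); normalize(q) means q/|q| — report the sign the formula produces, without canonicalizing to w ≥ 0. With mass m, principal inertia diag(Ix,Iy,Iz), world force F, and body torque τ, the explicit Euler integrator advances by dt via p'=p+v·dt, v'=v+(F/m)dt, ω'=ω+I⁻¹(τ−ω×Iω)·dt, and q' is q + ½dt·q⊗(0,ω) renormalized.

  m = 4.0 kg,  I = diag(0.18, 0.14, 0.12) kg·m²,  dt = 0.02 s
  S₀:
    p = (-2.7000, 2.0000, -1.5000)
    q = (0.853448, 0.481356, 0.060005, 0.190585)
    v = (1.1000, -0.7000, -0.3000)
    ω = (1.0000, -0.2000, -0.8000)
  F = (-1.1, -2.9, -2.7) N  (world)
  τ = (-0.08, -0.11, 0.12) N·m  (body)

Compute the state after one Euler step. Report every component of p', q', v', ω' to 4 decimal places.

(τ − ω×Iω)/I = (-0.4267, -0.4429, 0.9333)
ω' = ω + α·dt = (0.9915, -0.2089, -0.7813)
2q̇ = q⊗(0,ω) = (-0.3168870, 0.8435610, 0.4049802, -0.8390346)
updated quaternion q' = (0.8502, 0.4898, 0.0640, 0.1822)
linear accel F/m = (-0.2750, -0.7250, -0.6750)
p + v·dt = (-2.6780, 1.9860, -1.5060)
new velocity v' = (1.0945, -0.7145, -0.3135)

p' = (-2.6780, 1.9860, -1.5060)
q' = (0.8502, 0.4898, 0.0640, 0.1822)
v' = (1.0945, -0.7145, -0.3135)
ω' = (0.9915, -0.2089, -0.7813)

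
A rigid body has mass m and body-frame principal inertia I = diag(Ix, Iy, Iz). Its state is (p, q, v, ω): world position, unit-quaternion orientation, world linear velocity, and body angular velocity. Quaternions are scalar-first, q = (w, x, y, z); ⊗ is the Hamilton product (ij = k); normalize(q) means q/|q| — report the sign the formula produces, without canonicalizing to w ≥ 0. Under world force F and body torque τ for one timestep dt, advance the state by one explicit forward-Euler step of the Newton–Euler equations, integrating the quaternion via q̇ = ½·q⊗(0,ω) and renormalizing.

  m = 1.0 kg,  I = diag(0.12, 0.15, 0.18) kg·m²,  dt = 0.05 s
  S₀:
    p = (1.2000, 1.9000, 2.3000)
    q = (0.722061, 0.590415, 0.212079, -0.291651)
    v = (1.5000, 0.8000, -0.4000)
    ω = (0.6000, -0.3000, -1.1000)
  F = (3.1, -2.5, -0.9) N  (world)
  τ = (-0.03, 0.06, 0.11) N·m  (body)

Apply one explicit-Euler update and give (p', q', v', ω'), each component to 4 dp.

linear accel F/m = (3.1000, -2.5000, -0.9000)
p' = p + v·dt = (1.2750, 1.9400, 2.2800)
v' = v + a·dt = (1.6550, 0.6750, -0.4450)
(τ − ω×Iω)/I = (-0.3325, 0.1360, 0.6411)
ω' = ω + α·dt = (0.5834, -0.2932, -1.0679)
2q̇ = q⊗(0,ω) = (-0.6114414, 0.1124544, 0.2578476, -1.0986390)
updated quaternion q' = (0.7064, 0.5929, 0.2184, -0.3190)

p' = (1.2750, 1.9400, 2.2800)
q' = (0.7064, 0.5929, 0.2184, -0.3190)
v' = (1.6550, 0.6750, -0.4450)
ω' = (0.5834, -0.2932, -1.0679)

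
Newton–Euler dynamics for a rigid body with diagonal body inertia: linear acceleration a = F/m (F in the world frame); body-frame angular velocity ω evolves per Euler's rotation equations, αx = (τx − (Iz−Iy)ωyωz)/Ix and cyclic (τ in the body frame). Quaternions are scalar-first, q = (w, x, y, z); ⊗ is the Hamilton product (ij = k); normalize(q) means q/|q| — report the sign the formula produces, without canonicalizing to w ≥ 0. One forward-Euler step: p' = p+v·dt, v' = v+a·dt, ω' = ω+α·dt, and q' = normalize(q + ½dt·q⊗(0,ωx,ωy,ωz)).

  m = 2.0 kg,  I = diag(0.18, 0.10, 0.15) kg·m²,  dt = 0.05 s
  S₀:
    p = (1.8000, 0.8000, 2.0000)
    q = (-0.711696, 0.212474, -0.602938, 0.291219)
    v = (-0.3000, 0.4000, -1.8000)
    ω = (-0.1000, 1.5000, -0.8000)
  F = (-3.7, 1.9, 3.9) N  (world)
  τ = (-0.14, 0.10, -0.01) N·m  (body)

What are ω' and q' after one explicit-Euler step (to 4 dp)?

α = I⁻¹(τ − ω×Iω) = (-0.4444, 0.9760, -0.1467)
new body rate ω' = (-0.1222, 1.5488, -0.8073)
2q̇ = q⊗(0,ω) = (1.1586296, 0.1166915, -0.9266867, 0.8277740)
q + ½dt·q⊗(0,ω), renormalized = (-0.6821, 0.2152, -0.6255, 0.3116)

ω' = (-0.1222, 1.5488, -0.8073)
q' = (-0.6821, 0.2152, -0.6255, 0.3116)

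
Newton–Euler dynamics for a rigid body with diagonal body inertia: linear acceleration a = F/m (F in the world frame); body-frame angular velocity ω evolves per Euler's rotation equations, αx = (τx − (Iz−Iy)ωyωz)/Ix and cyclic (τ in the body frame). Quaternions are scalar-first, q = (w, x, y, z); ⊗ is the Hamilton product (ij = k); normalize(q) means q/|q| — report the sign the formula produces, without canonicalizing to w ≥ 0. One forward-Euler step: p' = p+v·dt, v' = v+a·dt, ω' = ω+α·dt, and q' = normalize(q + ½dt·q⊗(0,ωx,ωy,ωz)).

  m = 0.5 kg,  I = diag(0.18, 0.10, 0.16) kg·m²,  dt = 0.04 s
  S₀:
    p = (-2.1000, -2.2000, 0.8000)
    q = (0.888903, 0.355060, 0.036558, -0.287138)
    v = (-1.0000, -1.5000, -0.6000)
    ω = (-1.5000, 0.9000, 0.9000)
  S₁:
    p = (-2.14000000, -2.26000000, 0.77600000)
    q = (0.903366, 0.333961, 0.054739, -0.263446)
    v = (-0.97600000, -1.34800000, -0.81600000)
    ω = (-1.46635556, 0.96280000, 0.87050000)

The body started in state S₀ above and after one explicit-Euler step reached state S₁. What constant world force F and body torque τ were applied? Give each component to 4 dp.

F = (0.3000, 1.9000, -2.7000)
τ = (0.2000, 0.1300, -0.0100)

Δv = v₁−v₀ = (0.02400000, 0.15200000, -0.21600000)
m·(v₁−v₀)/dt = (0.3000, 1.9000, -2.7000)
Δω = ω₁−ω₀ = (0.03364444, 0.06280000, -0.02950000)
ω₀×(Iω₀) = (0.0486, -0.0270, 0.1080)
applied torque τ = (0.2000, 0.1300, -0.0100)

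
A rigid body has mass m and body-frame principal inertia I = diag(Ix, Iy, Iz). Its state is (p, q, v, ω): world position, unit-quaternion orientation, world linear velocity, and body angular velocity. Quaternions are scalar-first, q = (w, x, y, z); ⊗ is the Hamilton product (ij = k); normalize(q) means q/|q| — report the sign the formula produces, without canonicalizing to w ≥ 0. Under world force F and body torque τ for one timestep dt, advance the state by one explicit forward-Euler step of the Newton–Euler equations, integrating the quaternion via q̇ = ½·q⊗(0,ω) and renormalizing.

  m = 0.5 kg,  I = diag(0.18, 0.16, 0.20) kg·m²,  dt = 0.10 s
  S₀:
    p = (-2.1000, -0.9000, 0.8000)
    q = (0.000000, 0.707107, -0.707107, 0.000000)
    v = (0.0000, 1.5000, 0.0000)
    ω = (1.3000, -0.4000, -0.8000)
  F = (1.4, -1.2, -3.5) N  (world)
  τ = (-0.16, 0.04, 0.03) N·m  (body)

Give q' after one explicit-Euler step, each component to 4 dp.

q' = (-0.0599, 0.7331, -0.6767, 0.0317)

Hamilton product q⊗(0,ω) = (-1.2020819, 0.5656856, 0.5656856, 0.6363963)
q' = normalize(q + ½dt·q⊗(0,ω)) = (-0.0599, 0.7331, -0.6767, 0.0317)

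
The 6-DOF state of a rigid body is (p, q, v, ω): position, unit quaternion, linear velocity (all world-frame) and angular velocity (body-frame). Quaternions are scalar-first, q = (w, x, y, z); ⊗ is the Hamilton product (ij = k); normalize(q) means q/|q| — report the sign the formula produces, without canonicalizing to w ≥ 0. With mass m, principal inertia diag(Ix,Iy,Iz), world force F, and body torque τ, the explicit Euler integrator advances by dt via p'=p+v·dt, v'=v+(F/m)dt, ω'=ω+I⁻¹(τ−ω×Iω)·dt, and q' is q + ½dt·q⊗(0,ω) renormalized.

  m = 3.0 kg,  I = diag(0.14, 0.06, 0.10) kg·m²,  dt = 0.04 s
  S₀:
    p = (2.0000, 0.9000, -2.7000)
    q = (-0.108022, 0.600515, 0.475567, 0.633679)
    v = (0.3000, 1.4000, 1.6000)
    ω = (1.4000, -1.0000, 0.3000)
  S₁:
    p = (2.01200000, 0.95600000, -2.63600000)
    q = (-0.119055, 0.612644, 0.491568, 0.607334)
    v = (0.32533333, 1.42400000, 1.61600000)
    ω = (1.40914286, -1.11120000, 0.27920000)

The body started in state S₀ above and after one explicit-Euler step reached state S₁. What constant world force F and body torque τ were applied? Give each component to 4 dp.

F = (1.9000, 1.8000, 1.2000)
τ = (0.0200, -0.1500, 0.0600)

Δv = v₁−v₀ = (0.02533333, 0.02400000, 0.01600000)
F = m·Δv/dt = (1.9000, 1.8000, 1.2000)
Δω = ω₁−ω₀ = (0.00914286, -0.11120000, -0.02080000)
I·α + gyro = (0.0200, -0.1500, 0.0600)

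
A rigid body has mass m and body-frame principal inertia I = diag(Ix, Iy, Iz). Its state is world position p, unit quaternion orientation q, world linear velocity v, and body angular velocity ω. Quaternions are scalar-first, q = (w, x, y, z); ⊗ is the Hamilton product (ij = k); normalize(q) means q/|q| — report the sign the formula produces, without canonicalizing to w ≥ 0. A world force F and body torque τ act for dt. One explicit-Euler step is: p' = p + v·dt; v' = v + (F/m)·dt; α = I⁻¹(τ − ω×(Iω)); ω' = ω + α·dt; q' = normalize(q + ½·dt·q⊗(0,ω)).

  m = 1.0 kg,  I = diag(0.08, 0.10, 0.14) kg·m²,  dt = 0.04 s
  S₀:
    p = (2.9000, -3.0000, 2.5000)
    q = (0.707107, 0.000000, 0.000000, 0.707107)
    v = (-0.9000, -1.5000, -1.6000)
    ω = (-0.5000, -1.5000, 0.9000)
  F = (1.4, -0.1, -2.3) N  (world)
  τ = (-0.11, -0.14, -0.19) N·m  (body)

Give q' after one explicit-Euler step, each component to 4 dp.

2q̇ = q⊗(0,ω) = (-0.6363963, 0.7071070, -1.4142140, 0.6363963)
q' = normalize(q + ½dt·q⊗(0,ω)) = (0.6939, 0.0141, -0.0283, 0.7194)

q' = (0.6939, 0.0141, -0.0283, 0.7194)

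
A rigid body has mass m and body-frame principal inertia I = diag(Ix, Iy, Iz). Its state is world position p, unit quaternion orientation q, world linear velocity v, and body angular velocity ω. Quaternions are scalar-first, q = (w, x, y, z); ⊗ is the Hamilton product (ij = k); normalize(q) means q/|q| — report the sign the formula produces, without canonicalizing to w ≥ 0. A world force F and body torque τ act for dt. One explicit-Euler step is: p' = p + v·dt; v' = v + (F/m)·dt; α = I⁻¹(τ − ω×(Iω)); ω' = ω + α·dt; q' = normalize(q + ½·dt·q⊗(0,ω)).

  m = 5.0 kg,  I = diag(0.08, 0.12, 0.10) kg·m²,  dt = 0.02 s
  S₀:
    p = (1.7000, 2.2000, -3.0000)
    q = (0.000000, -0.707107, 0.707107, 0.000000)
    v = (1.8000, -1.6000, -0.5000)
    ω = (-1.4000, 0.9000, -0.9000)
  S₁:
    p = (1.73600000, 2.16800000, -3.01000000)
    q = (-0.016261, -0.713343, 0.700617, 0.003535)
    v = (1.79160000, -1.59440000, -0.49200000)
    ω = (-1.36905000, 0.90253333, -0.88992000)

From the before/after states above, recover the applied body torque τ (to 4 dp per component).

τ = (0.1400, -0.0100, 0.0000)

rate change Δω = (0.03095000, 0.00253333, 0.01008000)
precession coupling = (0.0162, -0.0252, -0.0504)
τ = I·(Δω/dt) + ω₀×(Iω₀) = (0.1400, -0.0100, 0.0000)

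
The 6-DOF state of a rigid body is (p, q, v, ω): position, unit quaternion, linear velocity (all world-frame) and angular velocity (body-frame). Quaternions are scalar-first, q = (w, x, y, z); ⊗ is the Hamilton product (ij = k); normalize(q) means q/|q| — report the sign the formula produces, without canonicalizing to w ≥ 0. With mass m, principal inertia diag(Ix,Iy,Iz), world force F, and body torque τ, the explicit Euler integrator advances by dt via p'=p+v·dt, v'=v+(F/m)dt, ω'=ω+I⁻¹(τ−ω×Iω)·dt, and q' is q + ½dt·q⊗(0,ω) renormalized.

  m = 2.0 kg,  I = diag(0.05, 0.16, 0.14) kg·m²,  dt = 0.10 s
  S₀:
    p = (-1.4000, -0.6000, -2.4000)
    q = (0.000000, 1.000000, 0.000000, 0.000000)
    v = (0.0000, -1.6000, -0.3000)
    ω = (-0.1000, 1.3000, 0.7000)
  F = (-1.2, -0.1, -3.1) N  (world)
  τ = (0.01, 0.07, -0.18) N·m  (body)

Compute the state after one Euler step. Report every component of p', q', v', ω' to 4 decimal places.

p' = (-1.4000, -0.7600, -2.4300)
q' = (0.0050, 0.9973, -0.0349, 0.0648)
v' = (-0.0600, -1.6050, -0.4550)
ω' = (-0.0436, 1.3398, 0.5816)

new position p' = (-1.4000, -0.7600, -2.4300)
v' = v + a·dt = (-0.0600, -1.6050, -0.4550)
(τ − ω×Iω)/I = (0.5640, 0.3981, -1.1836)
new body rate ω' = (-0.0436, 1.3398, 0.5816)
2q̇ = q⊗(0,ω) = (0.1000000, 0.0000000, -0.7000000, 1.3000000)
updated quaternion q' = (0.0050, 0.9973, -0.0349, 0.0648)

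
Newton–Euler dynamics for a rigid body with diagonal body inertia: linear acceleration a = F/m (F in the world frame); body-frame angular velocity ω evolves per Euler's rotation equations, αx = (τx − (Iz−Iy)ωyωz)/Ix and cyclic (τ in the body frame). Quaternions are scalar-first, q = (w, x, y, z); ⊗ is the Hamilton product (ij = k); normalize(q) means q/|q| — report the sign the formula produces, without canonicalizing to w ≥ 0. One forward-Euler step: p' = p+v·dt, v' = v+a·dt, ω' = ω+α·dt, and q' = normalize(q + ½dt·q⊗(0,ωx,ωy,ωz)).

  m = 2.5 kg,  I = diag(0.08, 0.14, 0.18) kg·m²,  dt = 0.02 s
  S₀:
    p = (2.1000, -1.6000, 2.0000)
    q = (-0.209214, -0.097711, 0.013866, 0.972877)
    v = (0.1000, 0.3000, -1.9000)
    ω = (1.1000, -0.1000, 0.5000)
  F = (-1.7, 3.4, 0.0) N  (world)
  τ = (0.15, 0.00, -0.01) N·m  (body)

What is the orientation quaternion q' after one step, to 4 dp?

q' = (-0.2130, -0.0990, 0.0253, 0.9717)

Hamilton product q⊗(0,ω) = (-0.3775698, -0.1259147, 1.1399416, -0.1100885)
q' = normalize(q + ½dt·q⊗(0,ω)) = (-0.2130, -0.0990, 0.0253, 0.9717)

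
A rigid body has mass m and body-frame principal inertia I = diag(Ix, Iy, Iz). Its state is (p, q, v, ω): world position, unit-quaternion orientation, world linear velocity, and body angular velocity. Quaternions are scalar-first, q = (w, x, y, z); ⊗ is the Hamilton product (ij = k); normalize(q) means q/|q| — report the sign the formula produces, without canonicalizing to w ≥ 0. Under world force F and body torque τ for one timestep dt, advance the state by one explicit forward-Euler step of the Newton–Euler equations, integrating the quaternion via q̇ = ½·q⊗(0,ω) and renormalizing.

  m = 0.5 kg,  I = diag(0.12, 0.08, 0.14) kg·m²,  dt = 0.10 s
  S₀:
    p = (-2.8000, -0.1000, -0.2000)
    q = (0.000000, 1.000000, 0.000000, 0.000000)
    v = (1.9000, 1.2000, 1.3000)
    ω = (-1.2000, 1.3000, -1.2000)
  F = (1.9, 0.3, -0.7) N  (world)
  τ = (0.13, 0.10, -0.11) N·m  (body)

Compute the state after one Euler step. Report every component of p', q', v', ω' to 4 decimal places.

a = F/m = (3.8000, 0.6000, -1.4000)
new position p' = (-2.6100, 0.0200, -0.0700)
v' = v + a·dt = (2.2800, 1.2600, 1.1600)
gyro term ω×Iω = (-0.0936, -0.0288, 0.0624)
angular accel α = (1.8633, 1.6100, -1.2314)
ω + α·dt = (-1.0137, 1.4610, -1.3231)
Hamilton product q⊗(0,ω) = (1.2000000, 0.0000000, 1.2000000, 1.3000000)
q' = normalize(q + ½dt·q⊗(0,ω)) = (0.0597, 0.9943, 0.0597, 0.0646)

p' = (-2.6100, 0.0200, -0.0700)
q' = (0.0597, 0.9943, 0.0597, 0.0646)
v' = (2.2800, 1.2600, 1.1600)
ω' = (-1.0137, 1.4610, -1.3231)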